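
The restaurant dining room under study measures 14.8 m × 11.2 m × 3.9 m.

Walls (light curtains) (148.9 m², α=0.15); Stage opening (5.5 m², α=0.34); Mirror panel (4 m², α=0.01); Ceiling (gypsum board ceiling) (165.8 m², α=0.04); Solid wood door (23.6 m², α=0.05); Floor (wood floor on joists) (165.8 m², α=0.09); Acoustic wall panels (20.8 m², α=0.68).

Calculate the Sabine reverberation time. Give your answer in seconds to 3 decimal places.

Summing Sᵢαᵢ: 22.335 + 1.870 + 0.040 + 6.632 + 1.180 + 14.922 + 14.144 → A = 61.123 sabins.
V = 14.8·11.2·3.9 = 646.464 m³.
Sabine: RT60 = 0.161 × 646.464 / 61.123 = 1.703 s.

1.703 s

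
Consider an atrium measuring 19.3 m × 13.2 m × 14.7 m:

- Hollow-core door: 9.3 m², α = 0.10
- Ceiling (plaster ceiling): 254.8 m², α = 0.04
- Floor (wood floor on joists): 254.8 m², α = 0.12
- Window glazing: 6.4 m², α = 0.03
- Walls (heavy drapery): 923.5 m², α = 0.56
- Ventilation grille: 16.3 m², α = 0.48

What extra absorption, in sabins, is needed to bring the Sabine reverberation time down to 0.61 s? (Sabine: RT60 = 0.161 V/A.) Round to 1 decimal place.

Summing Sᵢαᵢ: 0.930 + 10.192 + 30.576 + 0.192 + 517.160 + 7.824 → A₁ = 566.874 sabins.
Target A₂ = 0.161·3744.972/0.61 = 988.427 sabins (V = 3744.972 m³).
ΔA = A₂ − A₁ = 988.427 − 566.874 = 421.6 sabins.

421.6 sabins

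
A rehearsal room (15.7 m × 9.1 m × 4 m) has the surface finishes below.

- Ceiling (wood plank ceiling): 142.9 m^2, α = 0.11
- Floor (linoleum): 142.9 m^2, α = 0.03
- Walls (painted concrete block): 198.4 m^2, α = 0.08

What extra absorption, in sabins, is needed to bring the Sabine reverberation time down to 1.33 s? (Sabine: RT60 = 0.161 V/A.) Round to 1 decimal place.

Total absorption A₁ = 142.9×0.11 + 142.9×0.03 + 198.4×0.08
  = 15.719 + 4.287 + 15.872 = 35.878 m^2 sabins.
For T = 1.33 s, need A₂ = 0.161·V/T = 0.161·571.48/1.33 = 69.179 sabins.
Additional absorption ΔA = 69.179 − 35.878 = 33.3 sabins.

33.3 sabins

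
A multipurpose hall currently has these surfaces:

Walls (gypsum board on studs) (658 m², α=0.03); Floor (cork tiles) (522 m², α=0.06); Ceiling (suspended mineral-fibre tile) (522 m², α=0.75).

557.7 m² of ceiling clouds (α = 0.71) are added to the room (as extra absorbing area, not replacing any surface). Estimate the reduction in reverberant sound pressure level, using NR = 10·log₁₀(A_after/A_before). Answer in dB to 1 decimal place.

Summing Sᵢαᵢ: 19.740 + 31.320 + 391.500 → A_before = 442.560 sabins.
Added absorption = 557.7 × 0.71 = 395.967 sabins.
A_after = 442.560 + 395.967 = 838.527 sabins.
NR = 10·log₁₀(838.527/442.560) = 2.8 dB.

2.8 dB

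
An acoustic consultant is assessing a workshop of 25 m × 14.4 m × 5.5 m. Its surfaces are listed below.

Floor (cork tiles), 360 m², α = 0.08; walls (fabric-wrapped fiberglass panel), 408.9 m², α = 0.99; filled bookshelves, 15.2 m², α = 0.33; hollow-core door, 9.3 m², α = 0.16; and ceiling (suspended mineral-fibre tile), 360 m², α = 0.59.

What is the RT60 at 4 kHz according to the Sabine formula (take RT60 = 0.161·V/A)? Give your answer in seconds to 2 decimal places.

Summing Sᵢαᵢ: 28.800 + 404.811 + 5.016 + 1.488 + 212.400 → A = 652.515 sabins.
V = 25·14.4·5.5 = 1980 m³.
T = 0.161 V/A = 0.161·1980/652.515 = 0.49 s.

0.49 s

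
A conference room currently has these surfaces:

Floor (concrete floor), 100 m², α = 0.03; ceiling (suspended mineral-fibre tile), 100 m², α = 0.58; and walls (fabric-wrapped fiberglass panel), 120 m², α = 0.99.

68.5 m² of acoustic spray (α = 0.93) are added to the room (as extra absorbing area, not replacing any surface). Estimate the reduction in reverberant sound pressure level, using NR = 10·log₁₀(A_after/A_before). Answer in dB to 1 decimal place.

Equivalent absorption area: A_before = 100*0.03 + 100*0.58 + 120*0.99 = 179.800 m².
Treatment contributes 68.5·0.93 = 63.705 sabins.
A_after = 179.800 + 63.705 = 243.505 sabins.
NR = 10·log₁₀(243.505/179.800) = 1.3 dB.

1.3 dB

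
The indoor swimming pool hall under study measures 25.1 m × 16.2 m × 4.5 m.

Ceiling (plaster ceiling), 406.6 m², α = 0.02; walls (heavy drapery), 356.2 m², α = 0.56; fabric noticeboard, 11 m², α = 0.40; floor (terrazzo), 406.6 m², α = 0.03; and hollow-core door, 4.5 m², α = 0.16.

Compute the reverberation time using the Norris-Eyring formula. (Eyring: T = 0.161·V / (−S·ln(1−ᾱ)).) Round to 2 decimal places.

S = Σ Sᵢ = 1184.9 m².
Σ(Sᵢαᵢ) = 406.6×0.02 + 356.2×0.56 + 11×0.40 + 406.6×0.03 + 4.5×0.16 = 224.922.
ᾱ = 224.922 / 1184.9 = 0.1898.
−S·ln(1−ᾱ) = −1184.9 × ln(1 − 0.1898) = 249.391.
V = 25.1 × 16.2 × 4.5 = 1829.79 m³.
T = 0.161·V/[−S·ln(1−ᾱ)] = 0.161·1829.79/249.391 = 1.18 s.

1.18 seconds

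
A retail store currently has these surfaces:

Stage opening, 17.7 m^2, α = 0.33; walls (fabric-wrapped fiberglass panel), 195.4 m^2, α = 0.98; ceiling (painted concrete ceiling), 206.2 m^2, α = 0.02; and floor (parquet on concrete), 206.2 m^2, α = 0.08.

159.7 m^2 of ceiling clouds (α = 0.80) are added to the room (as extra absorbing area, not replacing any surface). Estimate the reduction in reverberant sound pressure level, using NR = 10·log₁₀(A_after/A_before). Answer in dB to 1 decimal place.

A_before = Σ Sᵢαᵢ = 17.7×0.33 + 195.4×0.98 + 206.2×0.02 + 206.2×0.08 = 217.953 sabins.
Added absorption = 159.7 × 0.80 = 127.760 sabins.
A_after = 217.953 + 127.760 = 345.713 sabins.
Reduction = 10 log₁₀(A_after/A_before) = 10 log₁₀(1.5862) = 2.0 dB.

2.0 dB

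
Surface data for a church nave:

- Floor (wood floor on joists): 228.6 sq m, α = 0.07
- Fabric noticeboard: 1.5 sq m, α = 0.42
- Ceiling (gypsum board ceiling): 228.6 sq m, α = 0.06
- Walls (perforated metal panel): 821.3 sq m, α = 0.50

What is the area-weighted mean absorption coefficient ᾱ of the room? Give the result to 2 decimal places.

0.34

Total surface area S = 1280.0 sq m.
Weighted sum Σ Sα = 440.998.
ᾱ = 440.998 / 1280.0 = 0.34.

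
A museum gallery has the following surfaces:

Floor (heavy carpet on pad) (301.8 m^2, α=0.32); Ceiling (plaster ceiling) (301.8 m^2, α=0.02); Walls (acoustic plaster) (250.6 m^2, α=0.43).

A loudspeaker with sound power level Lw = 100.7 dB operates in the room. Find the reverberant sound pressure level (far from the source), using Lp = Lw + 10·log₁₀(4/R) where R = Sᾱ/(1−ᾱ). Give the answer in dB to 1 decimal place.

A = 210.370 sabins; S = 854.2 m^2.
ᾱ = 0.2463, so room constant R = A/(1−ᾱ) = 279.116 m^2.
Lp = Lw + 10 log₁₀(4/R) = 100.7 -18.44 = 82.3 dB.

82.3 dB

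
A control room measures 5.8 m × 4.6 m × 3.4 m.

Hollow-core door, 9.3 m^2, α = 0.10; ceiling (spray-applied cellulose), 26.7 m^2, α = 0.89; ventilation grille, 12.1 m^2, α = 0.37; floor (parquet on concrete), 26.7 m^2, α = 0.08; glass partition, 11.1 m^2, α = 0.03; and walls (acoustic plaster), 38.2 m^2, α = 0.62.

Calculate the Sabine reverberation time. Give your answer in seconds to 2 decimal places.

0.26 s

Summing Sᵢαᵢ: 0.930 + 23.763 + 4.477 + 2.136 + 0.333 + 23.684 → A = 55.323 sabins.
Volume V = 5.8 × 4.6 × 3.4 = 90.712 m³.
RT60 = 0.161 · V / A = 0.161 × 90.712 / 55.323 = 0.26 s.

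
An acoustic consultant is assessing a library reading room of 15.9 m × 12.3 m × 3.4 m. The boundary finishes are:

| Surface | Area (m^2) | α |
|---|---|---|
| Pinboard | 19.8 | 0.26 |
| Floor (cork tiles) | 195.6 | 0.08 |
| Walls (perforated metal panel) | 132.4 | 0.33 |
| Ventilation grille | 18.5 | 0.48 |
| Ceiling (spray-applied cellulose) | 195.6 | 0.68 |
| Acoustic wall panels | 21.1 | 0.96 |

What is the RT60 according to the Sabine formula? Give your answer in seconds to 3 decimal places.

A = Σ Sᵢαᵢ = 19.8·0.26 + 195.6·0.08 + 132.4·0.33 + 18.5·0.48 + 195.6·0.68 + 21.1·0.96 = 226.632 sabins.
Volume V = 15.9 × 12.3 × 3.4 = 664.938 m³.
RT60 = 0.161 · V / A = 0.161 × 664.938 / 226.632 = 0.472 s.

0.472 seconds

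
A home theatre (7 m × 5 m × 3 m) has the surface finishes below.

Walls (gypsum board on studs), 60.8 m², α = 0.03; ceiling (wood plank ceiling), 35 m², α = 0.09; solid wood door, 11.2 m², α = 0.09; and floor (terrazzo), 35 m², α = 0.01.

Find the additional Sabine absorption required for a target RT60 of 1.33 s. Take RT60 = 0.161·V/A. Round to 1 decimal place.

6.4 sabins

A₁ = Σ Sᵢαᵢ = 60.8×0.03 + 35×0.09 + 11.2×0.09 + 35×0.01 = 6.332 sabins.
V = 105 m³. Required absorption A₂ = 0.161 × 105 / 1.33 = 12.711 sabins.
Shortfall: 12.711 − 6.332 = 6.4 sabins.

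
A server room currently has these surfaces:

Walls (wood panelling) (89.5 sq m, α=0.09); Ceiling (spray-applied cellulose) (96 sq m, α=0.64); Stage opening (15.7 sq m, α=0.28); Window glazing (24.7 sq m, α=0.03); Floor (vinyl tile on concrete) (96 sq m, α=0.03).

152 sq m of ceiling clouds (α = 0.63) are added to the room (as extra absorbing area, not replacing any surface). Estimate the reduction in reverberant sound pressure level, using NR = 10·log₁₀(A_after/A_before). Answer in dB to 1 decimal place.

Equivalent absorption area: A_before = 89.5*0.09 + 96*0.64 + 15.7*0.28 + 24.7*0.03 + 96*0.03 = 77.512 sq m.
Treatment contributes 152·0.63 = 95.760 sabins.
New total A_after = 173.272 sabins.
NR = 10·log₁₀(173.272/77.512) = 3.5 dB.

3.5 dB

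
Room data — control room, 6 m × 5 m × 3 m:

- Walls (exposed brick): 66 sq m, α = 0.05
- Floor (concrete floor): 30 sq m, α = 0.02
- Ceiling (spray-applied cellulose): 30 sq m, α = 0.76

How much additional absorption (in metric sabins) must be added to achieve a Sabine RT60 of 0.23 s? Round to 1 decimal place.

Summing Sᵢαᵢ: 3.300 + 0.600 + 22.800 → A₁ = 26.700 sabins.
V = 90 m³. Required absorption A₂ = 0.161 × 90 / 0.23 = 63.000 sabins.
ΔA = A₂ − A₁ = 63.000 − 26.700 = 36.3 sabins.

36.3 sabins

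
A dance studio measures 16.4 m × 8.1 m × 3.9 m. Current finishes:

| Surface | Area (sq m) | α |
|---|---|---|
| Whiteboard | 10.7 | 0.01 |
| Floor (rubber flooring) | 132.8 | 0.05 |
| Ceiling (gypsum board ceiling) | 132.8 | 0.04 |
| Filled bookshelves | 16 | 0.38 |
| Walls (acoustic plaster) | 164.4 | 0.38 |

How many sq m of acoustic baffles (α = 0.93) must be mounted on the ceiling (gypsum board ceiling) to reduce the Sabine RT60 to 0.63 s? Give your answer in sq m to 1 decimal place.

Equivalent absorption area: A₁ = 10.7·0.01 + 132.8·0.05 + 132.8·0.04 + 16·0.38 + 164.4·0.38 = 80.611 sq m.
V = 518.076 m³. Target absorption A₂ = 0.161 × 518.076 / 0.63 = 132.397 sabins.
ΔA needed = 132.397 − 80.611 = 51.786 sabins.
Each sq m of panel replacing the ceiling (gypsum board ceiling) adds (0.93 − 0.04) = 0.89 sabins.
Panel area = 51.786 / 0.89 = 58.2 sq m.

58.2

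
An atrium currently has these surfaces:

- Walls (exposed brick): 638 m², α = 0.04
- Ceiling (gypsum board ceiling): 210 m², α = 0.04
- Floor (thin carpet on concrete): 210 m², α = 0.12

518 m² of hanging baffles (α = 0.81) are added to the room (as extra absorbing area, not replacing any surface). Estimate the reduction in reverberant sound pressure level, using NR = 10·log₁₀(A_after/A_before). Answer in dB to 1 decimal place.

Summing Sᵢαᵢ: 25.520 + 8.400 + 25.200 → A_before = 59.120 sabins.
Added absorption = 518 × 0.81 = 419.580 sabins.
New total A_after = 478.700 sabins.
Reduction = 10 log₁₀(A_after/A_before) = 10 log₁₀(8.0971) = 9.1 dB.

9.1 dB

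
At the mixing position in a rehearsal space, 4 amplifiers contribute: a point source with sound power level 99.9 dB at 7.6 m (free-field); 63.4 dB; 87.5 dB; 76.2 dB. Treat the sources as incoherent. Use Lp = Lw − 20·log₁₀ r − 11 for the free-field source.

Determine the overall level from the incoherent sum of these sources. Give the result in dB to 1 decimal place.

Source at 7.6 m: Lp = 99.9 − 20·log₁₀(7.6) − 11 = 71.3 dB.
Σ 10^(Lᵢ/10) = 6.197e+08.
L_total = 10·log₁₀(6.197e+08) = 87.9 dB.

87.9 dB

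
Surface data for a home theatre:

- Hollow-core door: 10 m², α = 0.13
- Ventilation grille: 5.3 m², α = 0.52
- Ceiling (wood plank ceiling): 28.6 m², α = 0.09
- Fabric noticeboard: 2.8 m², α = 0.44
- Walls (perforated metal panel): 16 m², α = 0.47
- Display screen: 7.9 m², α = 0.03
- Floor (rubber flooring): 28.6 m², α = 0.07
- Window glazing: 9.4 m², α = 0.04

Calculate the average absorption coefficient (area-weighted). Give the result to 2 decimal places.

Total surface area S = 108.6 m².
Σ(Sᵢαᵢ) = 10×0.13 + 5.3×0.52 + 28.6×0.09 + 2.8×0.44 + 16×0.47 + 7.9×0.03 + 28.6×0.07 + 9.4×0.04 = 17.997.
ᾱ = A/S = 0.17.

0.17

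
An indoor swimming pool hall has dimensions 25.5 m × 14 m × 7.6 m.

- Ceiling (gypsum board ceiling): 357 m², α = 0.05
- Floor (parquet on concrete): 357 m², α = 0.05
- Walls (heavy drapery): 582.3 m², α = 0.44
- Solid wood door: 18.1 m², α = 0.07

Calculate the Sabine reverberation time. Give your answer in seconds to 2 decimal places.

1.49 s

Summing Sᵢαᵢ: 17.850 + 17.850 + 256.212 + 1.267 → A = 293.179 sabins.
V = 25.5·14·7.6 = 2713.2 m³.
Sabine: RT60 = 0.161 × 2713.2 / 293.179 = 1.49 s.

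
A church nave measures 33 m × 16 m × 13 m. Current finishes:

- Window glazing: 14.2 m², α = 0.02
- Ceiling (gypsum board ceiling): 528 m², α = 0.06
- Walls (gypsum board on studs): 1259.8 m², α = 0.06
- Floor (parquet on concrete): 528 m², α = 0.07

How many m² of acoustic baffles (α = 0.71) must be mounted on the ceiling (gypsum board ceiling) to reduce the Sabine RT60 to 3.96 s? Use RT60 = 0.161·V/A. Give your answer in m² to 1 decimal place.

207.0

Equivalent absorption area: A₁ = 14.2*0.02 + 528*0.06 + 1259.8*0.06 + 528*0.07 = 144.512 m².
V = 6864 m³. Target absorption A₂ = 0.161 × 6864 / 3.96 = 279.067 sabins.
Absorption to add: 279.067 − 144.512 = 134.555 sabins.
Each m² of panel replacing the ceiling (gypsum board ceiling) adds (0.71 − 0.06) = 0.65 sabins.
Area = ΔA/Δα = 134.555/0.65 = 207.0 m².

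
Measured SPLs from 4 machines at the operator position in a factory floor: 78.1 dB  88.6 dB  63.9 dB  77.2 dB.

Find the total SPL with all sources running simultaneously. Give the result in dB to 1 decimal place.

89.3 dB

Converting to relative power and adding: 10^(78.1/10) + 10^(88.6/10) + 10^(63.9/10) + 10^(77.2/10) = 8.439e+08.
L_total = 10·log₁₀(8.439e+08) = 89.3 dB.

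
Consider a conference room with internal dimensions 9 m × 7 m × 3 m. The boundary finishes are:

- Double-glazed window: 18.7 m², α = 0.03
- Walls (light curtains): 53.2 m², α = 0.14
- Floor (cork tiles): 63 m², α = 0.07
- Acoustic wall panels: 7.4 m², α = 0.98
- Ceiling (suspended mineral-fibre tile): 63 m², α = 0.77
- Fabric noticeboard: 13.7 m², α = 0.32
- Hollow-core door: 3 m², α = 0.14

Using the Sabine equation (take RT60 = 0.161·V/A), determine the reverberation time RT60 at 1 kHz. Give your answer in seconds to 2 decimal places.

Total absorption A = 18.7*0.03 + 53.2*0.14 + 63*0.07 + 7.4*0.98 + 63*0.77 + 13.7*0.32 + 3*0.14
  = 0.561 + 7.448 + 4.410 + 7.252 + 48.510 + 4.384 + 0.420 = 72.985 m² sabins.
Room volume: 189 m³.
T = 0.161 V/A = 0.161·189/72.985 = 0.42 s.

0.42 s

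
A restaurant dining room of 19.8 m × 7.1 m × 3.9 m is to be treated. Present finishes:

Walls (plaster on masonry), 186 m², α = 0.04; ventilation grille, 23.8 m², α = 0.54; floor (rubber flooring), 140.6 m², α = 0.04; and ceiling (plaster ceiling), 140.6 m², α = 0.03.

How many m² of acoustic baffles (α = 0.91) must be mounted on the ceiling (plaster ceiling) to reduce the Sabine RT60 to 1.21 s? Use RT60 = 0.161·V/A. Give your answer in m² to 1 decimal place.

Total absorption A₁ = 186×0.04 + 23.8×0.54 + 140.6×0.04 + 140.6×0.03
  = 7.440 + 12.852 + 5.624 + 4.218 = 30.134 m² sabins.
Required A₂ = 0.161·548.262/1.21 = 72.951 sabins.
ΔA needed = 72.951 − 30.134 = 42.817 sabins.
Net gain per m²: Δα = 0.91 − 0.03 = 0.88.
Area = ΔA/Δα = 42.817/0.88 = 48.7 m².

48.7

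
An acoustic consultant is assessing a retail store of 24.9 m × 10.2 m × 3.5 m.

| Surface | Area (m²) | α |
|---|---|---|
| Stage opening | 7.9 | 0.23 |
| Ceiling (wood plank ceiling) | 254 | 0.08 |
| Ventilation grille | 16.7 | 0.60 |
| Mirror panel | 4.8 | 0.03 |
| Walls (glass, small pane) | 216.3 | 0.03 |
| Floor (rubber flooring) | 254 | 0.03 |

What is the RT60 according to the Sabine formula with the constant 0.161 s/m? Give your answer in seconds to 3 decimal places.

3.084 s

Total absorption A = 7.9*0.23 + 254*0.08 + 16.7*0.60 + 4.8*0.03 + 216.3*0.03 + 254*0.03
  = 1.817 + 20.320 + 10.020 + 0.144 + 6.489 + 7.620 = 46.410 m² sabins.
V = 24.9·10.2·3.5 = 888.93 m³.
RT60 = 0.161 · V / A = 0.161 × 888.93 / 46.410 = 3.084 s.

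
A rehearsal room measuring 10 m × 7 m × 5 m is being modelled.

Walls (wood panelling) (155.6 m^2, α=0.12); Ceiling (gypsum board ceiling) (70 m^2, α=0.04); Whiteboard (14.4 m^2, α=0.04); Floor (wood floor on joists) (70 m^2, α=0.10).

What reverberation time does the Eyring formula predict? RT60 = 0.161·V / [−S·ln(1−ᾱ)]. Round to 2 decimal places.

Total surface area S = 155.6 + 70 + 14.4 + 70 = 310.0 m^2.
Σ(Sᵢαᵢ) = 155.6·0.12 + 70·0.04 + 14.4·0.04 + 70·0.10 = 29.048.
Mean coefficient ᾱ = A/S = 0.0937.
−S·ln(1−ᾱ) = −310.0 × ln(1 − 0.0937) = 30.499.
V = 10 × 7 × 5 = 350 m³.
RT60 = 0.161 × 350 / 30.499 = 1.85 s.

1.85 s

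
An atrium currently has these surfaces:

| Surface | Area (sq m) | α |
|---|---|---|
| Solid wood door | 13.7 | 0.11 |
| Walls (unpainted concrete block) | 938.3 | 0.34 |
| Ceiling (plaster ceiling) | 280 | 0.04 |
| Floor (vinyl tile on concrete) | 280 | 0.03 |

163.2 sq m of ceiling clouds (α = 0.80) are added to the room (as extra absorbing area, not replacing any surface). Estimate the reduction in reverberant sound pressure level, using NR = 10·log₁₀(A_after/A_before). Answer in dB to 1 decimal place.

Summing Sᵢαᵢ: 1.507 + 319.022 + 11.200 + 8.400 → A_before = 340.129 sabins.
Added absorption = 163.2 × 0.80 = 130.560 sabins.
A_after = 340.129 + 130.560 = 470.689 sabins.
Reduction = 10 log₁₀(A_after/A_before) = 10 log₁₀(1.3839) = 1.4 dB.

1.4 dB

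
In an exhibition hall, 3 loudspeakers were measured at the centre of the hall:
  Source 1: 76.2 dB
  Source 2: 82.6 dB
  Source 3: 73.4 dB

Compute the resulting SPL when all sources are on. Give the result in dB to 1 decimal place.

Converting to relative power and adding: 10^(76.2/10) + 10^(82.6/10) + 10^(73.4/10) = 2.455e+08.
L_total = 10·log₁₀(2.455e+08) = 83.9 dB.

83.9 dB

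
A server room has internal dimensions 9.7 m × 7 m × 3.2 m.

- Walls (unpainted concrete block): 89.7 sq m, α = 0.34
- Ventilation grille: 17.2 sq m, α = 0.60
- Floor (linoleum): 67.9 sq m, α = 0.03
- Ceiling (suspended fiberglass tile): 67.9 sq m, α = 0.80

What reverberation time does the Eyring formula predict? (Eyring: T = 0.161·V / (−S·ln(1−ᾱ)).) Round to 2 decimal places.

0.28 seconds

Total surface area S = 89.7 + 17.2 + 67.9 + 67.9 = 242.7 sq m.
Absorption A = 89.7·0.34 + 17.2·0.60 + 67.9·0.03 + 67.9·0.80 = 97.175 sabins.
Mean coefficient ᾱ = A/S = 0.4004.
−S·ln(1−ᾱ) = −242.7 × ln(1 − 0.4004) = 124.139.
V = 9.7 × 7 × 3.2 = 217.28 m³.
T = 0.161·V/[−S·ln(1−ᾱ)] = 0.161·217.28/124.139 = 0.28 s.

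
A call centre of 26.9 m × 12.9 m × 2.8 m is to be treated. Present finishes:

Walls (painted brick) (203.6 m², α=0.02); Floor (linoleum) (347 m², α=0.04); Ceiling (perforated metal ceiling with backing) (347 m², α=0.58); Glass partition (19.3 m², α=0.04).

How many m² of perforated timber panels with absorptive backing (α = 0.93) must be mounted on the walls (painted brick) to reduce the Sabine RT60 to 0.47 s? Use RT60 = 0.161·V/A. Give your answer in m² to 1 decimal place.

A₁ = Σ Sᵢαᵢ = 203.6·0.02 + 347·0.04 + 347·0.58 + 19.3·0.04 = 219.984 sabins.
V = 971.628 m³. Target absorption A₂ = 0.161 × 971.628 / 0.47 = 332.834 sabins.
ΔA needed = 332.834 − 219.984 = 112.850 sabins.
Net gain per m²: Δα = 0.93 − 0.02 = 0.91.
Panel area = 112.850 / 0.91 = 124.0 m².

124.0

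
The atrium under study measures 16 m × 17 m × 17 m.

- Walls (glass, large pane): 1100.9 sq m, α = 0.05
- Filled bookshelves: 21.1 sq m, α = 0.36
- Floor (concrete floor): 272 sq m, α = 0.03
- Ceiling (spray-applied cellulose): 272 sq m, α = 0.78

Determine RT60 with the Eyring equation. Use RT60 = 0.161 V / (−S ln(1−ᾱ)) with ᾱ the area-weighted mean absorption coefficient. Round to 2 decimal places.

Total surface area S = 1100.9 + 21.1 + 272 + 272 = 1666.0 sq m.
Σ(Sᵢαᵢ) = 1100.9×0.05 + 21.1×0.36 + 272×0.03 + 272×0.78 = 282.961.
Mean coefficient ᾱ = A/S = 0.1698.
−S·ln(1−ᾱ) = −1666.0 × ln(1 − 0.1698) = 310.024.
V = 16 × 17 × 17 = 4624 m³.
T = 0.161·V/[−S·ln(1−ᾱ)] = 0.161·4624/310.024 = 2.40 s.

2.40 s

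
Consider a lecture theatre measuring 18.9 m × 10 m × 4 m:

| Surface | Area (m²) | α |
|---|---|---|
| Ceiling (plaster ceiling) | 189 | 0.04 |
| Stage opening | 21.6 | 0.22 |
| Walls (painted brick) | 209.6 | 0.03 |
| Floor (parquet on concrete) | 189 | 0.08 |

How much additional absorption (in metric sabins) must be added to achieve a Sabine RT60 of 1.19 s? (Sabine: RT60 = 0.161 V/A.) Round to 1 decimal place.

A₁ = Σ Sᵢαᵢ = 189*0.04 + 21.6*0.22 + 209.6*0.03 + 189*0.08 = 33.720 sabins.
For T = 1.19 s, need A₂ = 0.161·V/T = 0.161·756/1.19 = 102.282 sabins.
ΔA = A₂ − A₁ = 102.282 − 33.720 = 68.6 sabins.

68.6 sabins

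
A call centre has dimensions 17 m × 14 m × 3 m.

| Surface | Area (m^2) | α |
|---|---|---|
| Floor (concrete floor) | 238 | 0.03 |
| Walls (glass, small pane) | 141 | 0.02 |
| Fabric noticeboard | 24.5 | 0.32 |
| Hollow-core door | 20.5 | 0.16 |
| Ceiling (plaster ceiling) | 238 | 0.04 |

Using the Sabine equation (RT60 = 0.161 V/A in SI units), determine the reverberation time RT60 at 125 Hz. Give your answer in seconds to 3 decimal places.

3.757 s

Summing Sᵢαᵢ: 7.140 + 2.820 + 7.840 + 3.280 + 9.520 → A = 30.600 sabins.
V = 17·14·3 = 714 m³.
RT60 = 0.161 · V / A = 0.161 × 714 / 30.600 = 3.757 s.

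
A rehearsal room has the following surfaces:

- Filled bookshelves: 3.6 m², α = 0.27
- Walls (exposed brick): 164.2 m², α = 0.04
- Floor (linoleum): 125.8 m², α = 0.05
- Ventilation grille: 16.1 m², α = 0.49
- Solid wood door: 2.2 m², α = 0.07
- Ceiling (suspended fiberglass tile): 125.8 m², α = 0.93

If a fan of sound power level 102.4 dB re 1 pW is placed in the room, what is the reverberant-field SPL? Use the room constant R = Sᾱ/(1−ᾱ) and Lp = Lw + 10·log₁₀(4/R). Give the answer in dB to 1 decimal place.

A = 138.867 sabins; S = 437.7 m².
ᾱ = 0.3173, so room constant R = A/(1−ᾱ) = 203.409 m².
Lp = 102.4 + 10·log₁₀(4/203.409) = 102.4 + (-17.06) = 85.3 dB.

85.3 dB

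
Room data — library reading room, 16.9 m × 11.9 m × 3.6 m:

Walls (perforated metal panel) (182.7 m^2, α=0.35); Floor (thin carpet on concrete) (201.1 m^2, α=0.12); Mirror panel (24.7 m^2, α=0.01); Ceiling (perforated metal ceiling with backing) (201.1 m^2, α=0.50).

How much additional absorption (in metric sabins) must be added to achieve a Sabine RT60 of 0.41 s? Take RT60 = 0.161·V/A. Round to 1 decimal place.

Total absorption A₁ = 182.7·0.35 + 201.1·0.12 + 24.7·0.01 + 201.1·0.50
  = 63.945 + 24.132 + 0.247 + 100.550 = 188.874 m^2 sabins.
Target A₂ = 0.161·723.996/0.41 = 284.301 sabins (V = 723.996 m³).
ΔA = A₂ − A₁ = 284.301 − 188.874 = 95.4 sabins.

95.4 sabins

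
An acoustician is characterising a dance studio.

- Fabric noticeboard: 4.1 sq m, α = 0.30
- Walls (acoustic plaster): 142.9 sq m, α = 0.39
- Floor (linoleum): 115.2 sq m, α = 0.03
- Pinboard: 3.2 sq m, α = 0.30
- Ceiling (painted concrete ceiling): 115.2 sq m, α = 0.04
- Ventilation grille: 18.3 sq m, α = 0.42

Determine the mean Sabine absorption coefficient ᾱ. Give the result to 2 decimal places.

0.18

S = Σ Sᵢ = 4.1 + 142.9 + 115.2 + 3.2 + 115.2 + 18.3 = 398.9 sq m.
A = 4.1×0.30 + 142.9×0.39 + 115.2×0.03 + 3.2×0.30 + 115.2×0.04 + 18.3×0.42 = 73.671 sabins.
ᾱ = A/S = 0.18.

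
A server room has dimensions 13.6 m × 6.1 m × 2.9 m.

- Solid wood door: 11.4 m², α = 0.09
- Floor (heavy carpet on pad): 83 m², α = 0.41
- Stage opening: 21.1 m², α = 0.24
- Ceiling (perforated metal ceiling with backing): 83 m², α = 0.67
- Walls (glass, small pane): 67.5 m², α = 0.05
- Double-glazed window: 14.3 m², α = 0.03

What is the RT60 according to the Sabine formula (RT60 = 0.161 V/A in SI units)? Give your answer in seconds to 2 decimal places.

0.39 sec

Equivalent absorption area: A = 11.4*0.09 + 83*0.41 + 21.1*0.24 + 83*0.67 + 67.5*0.05 + 14.3*0.03 = 99.534 m².
V = 13.6·6.1·2.9 = 240.584 m³.
RT60 = 0.161 · V / A = 0.161 × 240.584 / 99.534 = 0.39 s.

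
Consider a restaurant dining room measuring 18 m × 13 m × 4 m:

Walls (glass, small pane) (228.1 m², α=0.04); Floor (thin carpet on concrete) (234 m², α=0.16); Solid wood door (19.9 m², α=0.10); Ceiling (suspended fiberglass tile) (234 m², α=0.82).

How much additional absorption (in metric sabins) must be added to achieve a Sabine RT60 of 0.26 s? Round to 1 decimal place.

A₁ = Σ Sᵢαᵢ = 228.1·0.04 + 234·0.16 + 19.9·0.10 + 234·0.82 = 240.434 sabins.
For T = 0.26 s, need A₂ = 0.161·V/T = 0.161·936/0.26 = 579.600 sabins.
Additional absorption ΔA = 579.600 − 240.434 = 339.2 sabins.

339.2 sabins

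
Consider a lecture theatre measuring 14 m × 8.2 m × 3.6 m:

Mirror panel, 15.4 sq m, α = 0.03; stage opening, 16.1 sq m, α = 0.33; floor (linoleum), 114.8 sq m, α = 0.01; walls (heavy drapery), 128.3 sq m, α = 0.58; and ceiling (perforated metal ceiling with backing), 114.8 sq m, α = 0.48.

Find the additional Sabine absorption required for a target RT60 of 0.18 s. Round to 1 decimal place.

233.2 sabins

Total absorption A₁ = 15.4*0.03 + 16.1*0.33 + 114.8*0.01 + 128.3*0.58 + 114.8*0.48
  = 0.462 + 5.313 + 1.148 + 74.414 + 55.104 = 136.441 sq m sabins.
For T = 0.18 s, need A₂ = 0.161·V/T = 0.161·413.28/0.18 = 369.656 sabins.
ΔA = A₂ − A₁ = 369.656 − 136.441 = 233.2 sabins.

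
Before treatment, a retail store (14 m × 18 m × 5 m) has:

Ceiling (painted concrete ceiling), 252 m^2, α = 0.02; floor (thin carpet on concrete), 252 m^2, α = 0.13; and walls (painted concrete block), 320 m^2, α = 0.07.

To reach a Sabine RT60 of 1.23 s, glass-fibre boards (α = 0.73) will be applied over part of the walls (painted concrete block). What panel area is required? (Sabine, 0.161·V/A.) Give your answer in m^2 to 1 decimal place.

A₁ = Σ Sᵢαᵢ = 252·0.02 + 252·0.13 + 320·0.07 = 60.200 sabins.
Required A₂ = 0.161·1260/1.23 = 164.927 sabins.
ΔA needed = 164.927 − 60.200 = 104.727 sabins.
Each m^2 of panel replacing the walls (painted concrete block) adds (0.73 − 0.07) = 0.66 sabins.
Area = ΔA/Δα = 104.727/0.66 = 158.7 m^2.

158.7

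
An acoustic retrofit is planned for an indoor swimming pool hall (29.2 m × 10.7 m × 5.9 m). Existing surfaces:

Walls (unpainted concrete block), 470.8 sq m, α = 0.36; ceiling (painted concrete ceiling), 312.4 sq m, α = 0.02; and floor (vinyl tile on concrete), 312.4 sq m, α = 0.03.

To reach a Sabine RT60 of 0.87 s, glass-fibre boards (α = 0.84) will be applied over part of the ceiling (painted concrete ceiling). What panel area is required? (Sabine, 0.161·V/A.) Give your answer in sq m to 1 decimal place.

A₁ = Σ Sᵢαᵢ = 470.8×0.36 + 312.4×0.02 + 312.4×0.03 = 185.108 sabins.
Required A₂ = 0.161·1843.396/0.87 = 341.134 sabins.
ΔA needed = 341.134 − 185.108 = 156.026 sabins.
Each sq m of panel replacing the ceiling (painted concrete ceiling) adds (0.84 − 0.02) = 0.82 sabins.
Panel area = 156.026 / 0.82 = 190.3 sq m.

190.3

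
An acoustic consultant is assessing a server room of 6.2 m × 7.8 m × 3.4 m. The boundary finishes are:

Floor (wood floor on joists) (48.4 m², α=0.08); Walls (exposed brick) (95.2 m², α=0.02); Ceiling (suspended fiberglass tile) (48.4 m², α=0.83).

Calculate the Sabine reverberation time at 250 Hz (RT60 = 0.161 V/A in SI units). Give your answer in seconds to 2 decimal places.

A = Σ Sᵢαᵢ = 48.4*0.08 + 95.2*0.02 + 48.4*0.83 = 45.948 sabins.
V = 6.2·7.8·3.4 = 164.424 m³.
T = 0.161 V/A = 0.161·164.424/45.948 = 0.58 s.

0.58 seconds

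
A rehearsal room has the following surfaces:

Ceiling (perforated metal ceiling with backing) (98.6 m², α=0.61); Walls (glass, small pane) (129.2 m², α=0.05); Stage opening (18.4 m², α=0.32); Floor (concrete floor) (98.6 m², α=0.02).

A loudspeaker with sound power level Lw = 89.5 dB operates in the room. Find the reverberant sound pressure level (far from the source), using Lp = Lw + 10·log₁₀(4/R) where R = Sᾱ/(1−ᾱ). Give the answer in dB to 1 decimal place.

A = 74.466 sabins; S = 344.8 m².
ᾱ = 0.2160, so room constant R = A/(1−ᾱ) = 94.982 m².
Lp = Lw + 10 log₁₀(4/R) = 89.5 -13.76 = 75.7 dB.

75.7 dB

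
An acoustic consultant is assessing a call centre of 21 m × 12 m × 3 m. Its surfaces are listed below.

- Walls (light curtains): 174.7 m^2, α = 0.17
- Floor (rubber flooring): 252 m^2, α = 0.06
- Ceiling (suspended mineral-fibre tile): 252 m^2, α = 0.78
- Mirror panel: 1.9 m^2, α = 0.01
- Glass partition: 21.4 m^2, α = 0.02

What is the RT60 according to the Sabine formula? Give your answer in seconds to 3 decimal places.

Equivalent absorption area: A = 174.7·0.17 + 252·0.06 + 252·0.78 + 1.9·0.01 + 21.4·0.02 = 241.826 m^2.
V = 21·12·3 = 756 m³.
RT60 = 0.161 · V / A = 0.161 × 756 / 241.826 = 0.503 s.

0.503 s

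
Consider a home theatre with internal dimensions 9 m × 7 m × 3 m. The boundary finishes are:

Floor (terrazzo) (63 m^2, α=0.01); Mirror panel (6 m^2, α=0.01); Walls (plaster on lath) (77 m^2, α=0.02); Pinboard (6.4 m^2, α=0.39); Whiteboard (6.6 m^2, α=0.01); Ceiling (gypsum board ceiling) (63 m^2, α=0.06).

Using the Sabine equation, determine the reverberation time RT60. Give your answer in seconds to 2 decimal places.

Equivalent absorption area: A = 63·0.01 + 6·0.01 + 77·0.02 + 6.4·0.39 + 6.6·0.01 + 63·0.06 = 8.572 m^2.
Volume V = 9 × 7 × 3 = 189 m³.
Sabine: RT60 = 0.161 × 189 / 8.572 = 3.55 s.

3.55 seconds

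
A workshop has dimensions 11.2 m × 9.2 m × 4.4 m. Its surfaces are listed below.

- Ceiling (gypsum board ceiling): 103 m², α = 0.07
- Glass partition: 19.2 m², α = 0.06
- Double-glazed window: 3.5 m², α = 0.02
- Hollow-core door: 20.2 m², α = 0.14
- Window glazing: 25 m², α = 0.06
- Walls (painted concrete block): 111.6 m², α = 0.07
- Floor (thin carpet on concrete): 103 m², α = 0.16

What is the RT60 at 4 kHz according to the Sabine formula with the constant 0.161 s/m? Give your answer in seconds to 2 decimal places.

A = Σ Sᵢαᵢ = 103·0.07 + 19.2·0.06 + 3.5·0.02 + 20.2·0.14 + 25·0.06 + 111.6·0.07 + 103·0.16 = 37.052 sabins.
Room volume: 453.376 m³.
Sabine: RT60 = 0.161 × 453.376 / 37.052 = 1.97 s.

1.97 s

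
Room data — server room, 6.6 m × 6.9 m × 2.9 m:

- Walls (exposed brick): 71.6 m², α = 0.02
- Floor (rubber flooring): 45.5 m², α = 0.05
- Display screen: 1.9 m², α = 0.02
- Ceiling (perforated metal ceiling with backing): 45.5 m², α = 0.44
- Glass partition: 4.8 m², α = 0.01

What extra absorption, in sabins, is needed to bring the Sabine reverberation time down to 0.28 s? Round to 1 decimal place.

52.1 sabins

Total absorption A₁ = 71.6·0.02 + 45.5·0.05 + 1.9·0.02 + 45.5·0.44 + 4.8·0.01
  = 1.432 + 2.275 + 0.038 + 20.020 + 0.048 = 23.813 m² sabins.
V = 132.066 m³. Required absorption A₂ = 0.161 × 132.066 / 0.28 = 75.938 sabins.
ΔA = A₂ − A₁ = 75.938 − 23.813 = 52.1 sabins.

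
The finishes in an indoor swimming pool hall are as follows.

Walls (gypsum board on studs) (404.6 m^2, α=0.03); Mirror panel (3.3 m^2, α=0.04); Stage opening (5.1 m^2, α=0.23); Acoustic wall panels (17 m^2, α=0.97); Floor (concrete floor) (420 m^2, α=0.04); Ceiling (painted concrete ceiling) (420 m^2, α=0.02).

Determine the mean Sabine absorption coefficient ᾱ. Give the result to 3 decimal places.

Total surface area S = 1270.0 m^2.
Σ(Sᵢαᵢ) = 404.6×0.03 + 3.3×0.04 + 5.1×0.23 + 17×0.97 + 420×0.04 + 420×0.02 = 55.133.
ᾱ = A/S = 0.043.

0.043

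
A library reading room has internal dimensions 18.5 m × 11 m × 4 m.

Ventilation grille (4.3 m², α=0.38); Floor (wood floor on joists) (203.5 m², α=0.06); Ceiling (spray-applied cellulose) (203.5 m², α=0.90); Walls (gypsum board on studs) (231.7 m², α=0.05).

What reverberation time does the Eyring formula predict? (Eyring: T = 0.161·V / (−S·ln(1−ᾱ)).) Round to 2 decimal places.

0.52 s

Total surface area S = 4.3 + 203.5 + 203.5 + 231.7 = 643.0 m².
Absorption A = 4.3·0.38 + 203.5·0.06 + 203.5·0.90 + 231.7·0.05 = 208.579 sabins.
Mean coefficient ᾱ = A/S = 0.3244.
Eyring denominator: −S ln(1−ᾱ) = 252.155.
V = 18.5 × 11 × 4 = 814 m³.
RT60 = 0.161 × 814 / 252.155 = 0.52 s.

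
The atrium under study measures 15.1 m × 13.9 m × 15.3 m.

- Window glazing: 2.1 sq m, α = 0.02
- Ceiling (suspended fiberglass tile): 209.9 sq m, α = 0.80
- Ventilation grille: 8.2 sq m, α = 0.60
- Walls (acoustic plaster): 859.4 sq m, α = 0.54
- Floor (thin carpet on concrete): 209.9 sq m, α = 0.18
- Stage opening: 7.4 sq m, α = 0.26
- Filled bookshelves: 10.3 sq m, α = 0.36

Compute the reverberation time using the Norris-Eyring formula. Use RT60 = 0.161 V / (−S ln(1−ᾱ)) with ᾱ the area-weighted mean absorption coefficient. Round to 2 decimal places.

S = Σ Sᵢ = 1307.2 sq m.
Σ(Sᵢαᵢ) = 2.1×0.02 + 209.9×0.80 + 8.2×0.60 + 859.4×0.54 + 209.9×0.18 + 7.4×0.26 + 10.3×0.36 = 680.372.
Mean coefficient ᾱ = A/S = 0.5205.
−S·ln(1−ᾱ) = −1307.2 × ln(1 − 0.5205) = 960.807.
V = 15.1 × 13.9 × 15.3 = 3211.317 m³.
RT60 = 0.161 × 3211.317 / 960.807 = 0.54 s.

0.54 s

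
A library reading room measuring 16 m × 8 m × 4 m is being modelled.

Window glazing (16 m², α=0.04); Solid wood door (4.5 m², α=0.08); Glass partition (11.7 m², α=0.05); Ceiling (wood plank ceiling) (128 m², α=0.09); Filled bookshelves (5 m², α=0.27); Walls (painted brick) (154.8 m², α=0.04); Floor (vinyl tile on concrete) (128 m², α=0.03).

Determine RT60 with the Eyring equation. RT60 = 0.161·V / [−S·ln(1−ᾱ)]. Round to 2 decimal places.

Total surface area S = 16 + 4.5 + 11.7 + 128 + 5 + 154.8 + 128 = 448.0 m².
Σ(Sᵢαᵢ) = 16·0.04 + 4.5·0.08 + 11.7·0.05 + 128·0.09 + 5·0.27 + 154.8·0.04 + 128·0.03 = 24.487.
ᾱ = 24.487 / 448.0 = 0.0547.
−S·ln(1−ᾱ) = −448.0 × ln(1 − 0.0547) = 25.201.
V = 16 × 8 × 4 = 512 m³.
T = 0.161·V/[−S·ln(1−ᾱ)] = 0.161·512/25.201 = 3.27 s.

3.27 s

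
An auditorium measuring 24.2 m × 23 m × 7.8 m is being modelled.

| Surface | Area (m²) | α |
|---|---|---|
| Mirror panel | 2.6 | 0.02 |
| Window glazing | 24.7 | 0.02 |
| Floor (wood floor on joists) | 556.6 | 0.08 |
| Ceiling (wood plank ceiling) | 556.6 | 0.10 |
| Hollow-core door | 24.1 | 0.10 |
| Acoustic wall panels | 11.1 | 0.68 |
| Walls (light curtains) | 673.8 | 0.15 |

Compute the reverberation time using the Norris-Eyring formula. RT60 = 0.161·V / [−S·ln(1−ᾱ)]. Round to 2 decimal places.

3.11 seconds

S = Σ Sᵢ = 1849.5 m².
Absorption A = 2.6·0.02 + 24.7·0.02 + 556.6·0.08 + 556.6·0.10 + 24.1·0.10 + 11.1·0.68 + 673.8·0.15 = 211.762 sabins.
ᾱ = 211.762 / 1849.5 = 0.1145.
−S·ln(1−ᾱ) = −1849.5 × ln(1 − 0.1145) = 224.904.
V = 24.2 × 23 × 7.8 = 4341.48 m³.
RT60 = 0.161 × 4341.48 / 224.904 = 3.11 s.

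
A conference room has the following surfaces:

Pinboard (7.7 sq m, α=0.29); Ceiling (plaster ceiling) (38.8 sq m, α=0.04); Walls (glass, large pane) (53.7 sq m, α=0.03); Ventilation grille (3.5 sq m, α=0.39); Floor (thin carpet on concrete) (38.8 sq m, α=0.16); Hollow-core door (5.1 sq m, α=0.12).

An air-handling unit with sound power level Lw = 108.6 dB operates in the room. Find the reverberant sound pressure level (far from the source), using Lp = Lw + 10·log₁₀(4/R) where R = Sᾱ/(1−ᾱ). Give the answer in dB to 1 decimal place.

102.9 dB

Σ(Sᵢαᵢ) = 7.7×0.29 + 38.8×0.04 + 53.7×0.03 + 3.5×0.39 + 38.8×0.16 + 5.1×0.12 = 13.581; total area S = 147.6 sq m.
ᾱ = 0.0920, so room constant R = A/(1−ᾱ) = 14.957 sq m.
Lp = Lw + 10 log₁₀(4/R) = 108.6 -5.73 = 102.9 dB.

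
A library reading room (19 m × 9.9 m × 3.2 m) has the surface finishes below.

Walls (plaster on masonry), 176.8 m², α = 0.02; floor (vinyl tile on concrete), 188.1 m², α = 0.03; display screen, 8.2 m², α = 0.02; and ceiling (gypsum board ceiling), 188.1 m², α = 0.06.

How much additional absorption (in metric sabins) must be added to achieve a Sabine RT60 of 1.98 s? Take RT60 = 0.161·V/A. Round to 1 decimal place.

Summing Sᵢαᵢ: 3.536 + 5.643 + 0.164 + 11.286 → A₁ = 20.629 sabins.
V = 601.92 m³. Required absorption A₂ = 0.161 × 601.92 / 1.98 = 48.944 sabins.
Shortfall: 48.944 − 20.629 = 28.3 sabins.

28.3 sabins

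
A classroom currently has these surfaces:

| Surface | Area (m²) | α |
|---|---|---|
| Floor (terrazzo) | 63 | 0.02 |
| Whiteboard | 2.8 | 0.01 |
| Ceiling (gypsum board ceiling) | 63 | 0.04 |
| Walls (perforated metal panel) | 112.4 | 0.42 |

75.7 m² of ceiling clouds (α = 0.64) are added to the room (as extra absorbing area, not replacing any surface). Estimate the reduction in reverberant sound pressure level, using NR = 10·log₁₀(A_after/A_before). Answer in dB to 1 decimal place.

A_before = Σ Sᵢαᵢ = 63×0.02 + 2.8×0.01 + 63×0.04 + 112.4×0.42 = 51.016 sabins.
Treatment contributes 75.7·0.64 = 48.448 sabins.
A_after = 51.016 + 48.448 = 99.464 sabins.
Reduction = 10 log₁₀(A_after/A_before) = 10 log₁₀(1.9497) = 2.9 dB.

2.9 dB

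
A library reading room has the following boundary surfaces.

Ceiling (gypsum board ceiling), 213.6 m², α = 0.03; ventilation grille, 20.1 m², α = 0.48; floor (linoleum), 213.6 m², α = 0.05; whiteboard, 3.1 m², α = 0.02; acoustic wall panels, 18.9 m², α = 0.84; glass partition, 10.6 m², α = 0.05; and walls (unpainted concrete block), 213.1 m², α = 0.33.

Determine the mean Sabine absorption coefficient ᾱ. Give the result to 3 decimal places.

Total surface area S = 693.0 m².
Weighted sum Σ Sα = 113.527.
ᾱ = 113.527 / 693.0 = 0.164.

0.164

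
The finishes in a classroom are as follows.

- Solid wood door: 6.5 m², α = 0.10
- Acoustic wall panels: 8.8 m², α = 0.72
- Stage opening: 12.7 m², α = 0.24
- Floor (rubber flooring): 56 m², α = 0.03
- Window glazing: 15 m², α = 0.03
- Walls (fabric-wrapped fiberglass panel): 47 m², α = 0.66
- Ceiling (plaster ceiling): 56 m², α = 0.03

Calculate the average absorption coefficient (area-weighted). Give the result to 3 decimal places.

S = Σ Sᵢ = 6.5 + 8.8 + 12.7 + 56 + 15 + 47 + 56 = 202.0 m².
A = 6.5*0.10 + 8.8*0.72 + 12.7*0.24 + 56*0.03 + 15*0.03 + 47*0.66 + 56*0.03 = 44.864 sabins.
ᾱ = A/S = 0.222.

0.222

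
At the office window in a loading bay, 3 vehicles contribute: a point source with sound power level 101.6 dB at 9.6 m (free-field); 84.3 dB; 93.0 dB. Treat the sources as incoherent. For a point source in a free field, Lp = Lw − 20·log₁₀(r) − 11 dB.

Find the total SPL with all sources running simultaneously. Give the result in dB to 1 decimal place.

93.6 dB

Source at 9.6 m: Lp = 101.6 − 20·log₁₀(9.6) − 11 = 71.0 dB.
Σ 10^(Lᵢ/10) = 2.277e+09.
L_total = 10·log₁₀(2.277e+09) = 93.6 dB.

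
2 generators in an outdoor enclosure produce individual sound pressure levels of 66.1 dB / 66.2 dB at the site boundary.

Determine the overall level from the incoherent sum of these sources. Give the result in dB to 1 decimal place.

Converting to relative power and adding: 10^(66.1/10) + 10^(66.2/10) = 8.242e+06.
L_total = 10·log₁₀(8.242e+06) = 69.2 dB.

69.2 dB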